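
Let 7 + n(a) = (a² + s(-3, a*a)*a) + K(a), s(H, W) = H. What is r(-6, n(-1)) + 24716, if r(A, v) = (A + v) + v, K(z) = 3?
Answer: 24710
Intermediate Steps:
n(a) = -4 + a² - 3*a (n(a) = -7 + ((a² - 3*a) + 3) = -7 + (3 + a² - 3*a) = -4 + a² - 3*a)
r(A, v) = A + 2*v
r(-6, n(-1)) + 24716 = (-6 + 2*(-4 + (-1)² - 3*(-1))) + 24716 = (-6 + 2*(-4 + 1 + 3)) + 24716 = (-6 + 2*0) + 24716 = (-6 + 0) + 24716 = -6 + 24716 = 24710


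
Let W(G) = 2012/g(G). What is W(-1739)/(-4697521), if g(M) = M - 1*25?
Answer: 503/2071606761 ≈ 2.4281e-7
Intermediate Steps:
g(M) = -25 + M (g(M) = M - 25 = -25 + M)
W(G) = 2012/(-25 + G)
W(-1739)/(-4697521) = (2012/(-25 - 1739))/(-4697521) = (2012/(-1764))*(-1/4697521) = (2012*(-1/1764))*(-1/4697521) = -503/441*(-1/4697521) = 503/2071606761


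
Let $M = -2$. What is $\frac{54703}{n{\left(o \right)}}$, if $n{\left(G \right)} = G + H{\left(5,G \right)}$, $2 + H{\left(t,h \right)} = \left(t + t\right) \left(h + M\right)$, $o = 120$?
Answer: $\frac{4973}{118} \approx 42.144$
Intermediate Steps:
$H{\left(t,h \right)} = -2 + 2 t \left(-2 + h\right)$ ($H{\left(t,h \right)} = -2 + \left(t + t\right) \left(h - 2\right) = -2 + 2 t \left(-2 + h\right)$)
$n{\left(G \right)} = -22 + 11 G$ ($n{\left(G \right)} = G - \left(22 - 2 G 5\right) = G - \left(22 - 10 G\right) = G + \left(-22 + 10 G\right) = -22 + 11 G$)
$\frac{54703}{n{\left(o \right)}} = \frac{54703}{-22 + 11 \cdot 120} = \frac{54703}{-22 + 1320} = \frac{54703}{1298} = 54703 \cdot \frac{1}{1298} = \frac{4973}{118}$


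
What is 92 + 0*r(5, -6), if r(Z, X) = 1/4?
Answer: 92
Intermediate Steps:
r(Z, X) = 1/4
92 + 0*r(5, -6) = 92 + 0*(1/4) = 92 + 0 = 92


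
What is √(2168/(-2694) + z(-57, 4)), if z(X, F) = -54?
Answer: I*√99438234/1347 ≈ 7.403*I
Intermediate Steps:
√(2168/(-2694) + z(-57, 4)) = √(2168/(-2694) - 54) = √(2168*(-1/2694) - 54) = √(-1084/1347 - 54) = √(-73822/1347) = I*√99438234/1347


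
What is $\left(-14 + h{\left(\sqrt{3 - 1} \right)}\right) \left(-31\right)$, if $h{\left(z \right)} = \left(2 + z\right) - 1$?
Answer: $403 - 31 \sqrt{2} \approx 359.16$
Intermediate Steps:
$h{\left(z \right)} = 1 + z$
$\left(-14 + h{\left(\sqrt{3 - 1} \right)}\right) \left(-31\right) = \left(-14 + \left(1 + \sqrt{3 - 1}\right)\right) \left(-31\right) = \left(-14 + \left(1 + \sqrt{2}\right)\right) \left(-31\right) = \left(-13 + \sqrt{2}\right) \left(-31\right) = 403 - 31 \sqrt{2}$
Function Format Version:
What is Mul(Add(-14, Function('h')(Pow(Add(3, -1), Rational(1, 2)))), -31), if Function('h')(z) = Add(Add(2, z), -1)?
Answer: Add(403, Mul(-31, Pow(2, Rational(1, 2)))) ≈ 359.16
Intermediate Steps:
Function('h')(z) = Add(1, z)
Mul(Add(-14, Function('h')(Pow(Add(3, -1), Rational(1, 2)))), -31) = Mul(Add(-14, Add(1, Pow(Add(3, -1), Rational(1, 2)))), -31) = Mul(Add(-14, Add(1, Pow(2, Rational(1, 2)))), -31) = Mul(Add(-13, Pow(2, Rational(1, 2))), -31) = Add(403, Mul(-31, Pow(2, Rational(1, 2))))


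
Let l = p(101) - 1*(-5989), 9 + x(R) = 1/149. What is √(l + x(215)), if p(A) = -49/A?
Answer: 2*√338549151295/15049 ≈ 77.327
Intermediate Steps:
x(R) = -1340/149 (x(R) = -9 + 1/149 = -1340/149)
l = 604840/101 (l = -49/101 - 1*(-5989) = -49*1/101 + 5989 = -49/101 + 5989 = 604840/101 ≈ 5988.5)
√(l + x(215)) = √(604840/101 - 1340/149) = √(89985820/15049) = 2*√338549151295/15049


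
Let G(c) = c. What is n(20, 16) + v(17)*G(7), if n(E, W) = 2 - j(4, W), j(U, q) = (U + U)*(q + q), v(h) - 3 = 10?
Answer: -163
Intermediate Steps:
v(h) = 13 (v(h) = 3 + 10 = 13)
j(U, q) = 4*U*q (j(U, q) = (2*U)*(2*q) = 4*U*q)
n(E, W) = 2 - 16*W (n(E, W) = 2 - 4*4*W = 2 - 16*W)
n(20, 16) + v(17)*G(7) = (2 - 16*16) + 13*7 = (2 - 256) + 91 = -254 + 91 = -163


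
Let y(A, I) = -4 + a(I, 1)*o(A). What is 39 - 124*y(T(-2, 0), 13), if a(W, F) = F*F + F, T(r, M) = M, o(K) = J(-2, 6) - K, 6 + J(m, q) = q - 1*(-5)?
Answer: -705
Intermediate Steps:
J(m, q) = -1 + q (J(m, q) = -6 + (q - 1*(-5)) = -6 + (q + 5) = -6 + (5 + q) = -1 + q)
o(K) = 5 - K (o(K) = (-1 + 6) - K = 5 - K)
a(W, F) = F + F² (a(W, F) = F² + F = F + F²)
y(A, I) = 6 - 2*A (y(A, I) = -4 + (1*(1 + 1))*(5 - A) = -4 + (1*2)*(5 - A) = -4 + 2*(5 - A) = -4 + (10 - 2*A) = 6 - 2*A)
39 - 124*y(T(-2, 0), 13) = 39 - 124*(6 - 2*0) = 39 - 124*(6 + 0) = 39 - 124*6 = 39 - 744 = -705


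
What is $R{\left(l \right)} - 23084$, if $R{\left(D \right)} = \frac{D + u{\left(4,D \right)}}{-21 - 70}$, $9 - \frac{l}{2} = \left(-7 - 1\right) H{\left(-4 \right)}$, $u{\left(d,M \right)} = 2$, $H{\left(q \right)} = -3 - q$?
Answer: $- \frac{2100680}{91} \approx -23084.0$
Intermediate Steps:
$l = 34$ ($l = 18 - 2 \left(-7 - 1\right) \left(-3 - -4\right) = 18 - 2 \left(- 8 \left(-3 + 4\right)\right) = 18 - 2 \left(\left(-8\right) 1\right) = 18 - -16 = 18 + 16 = 34$)
$R{\left(D \right)} = - \frac{2}{91} - \frac{D}{91}$ ($R{\left(D \right)} = \frac{D + 2}{-21 - 70} = \frac{2 + D}{-91} = \left(2 + D\right) \left(- \frac{1}{91}\right) = - \frac{2}{91} - \frac{D}{91}$)
$R{\left(l \right)} - 23084 = \left(- \frac{2}{91} - \frac{34}{91}\right) - 23084 = - \frac{36}{91} - 23084 = - \frac{2100680}{91}$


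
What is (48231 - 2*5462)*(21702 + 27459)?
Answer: 1834049427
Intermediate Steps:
(48231 - 2*5462)*(21702 + 27459) = (48231 - 10924)*49161 = 37307*49161 = 1834049427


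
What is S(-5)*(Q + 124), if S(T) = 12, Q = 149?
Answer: 3276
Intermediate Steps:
S(-5)*(Q + 124) = 12*(149 + 124) = 12*273 = 3276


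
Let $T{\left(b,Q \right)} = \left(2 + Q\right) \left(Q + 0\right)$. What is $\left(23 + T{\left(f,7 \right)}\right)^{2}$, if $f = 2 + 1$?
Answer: $7396$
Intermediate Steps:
$f = 3$
$T{\left(b,Q \right)} = Q \left(2 + Q\right)$ ($T{\left(b,Q \right)} = \left(2 + Q\right) Q = Q \left(2 + Q\right)$)
$\left(23 + T{\left(f,7 \right)}\right)^{2} = \left(23 + 7 \left(2 + 7\right)\right)^{2} = \left(23 + 7 \cdot 9\right)^{2} = \left(23 + 63\right)^{2} = 86^{2} = 7396$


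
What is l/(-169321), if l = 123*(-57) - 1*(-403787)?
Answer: -396776/169321 ≈ -2.3433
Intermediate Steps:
l = 396776 (l = -7011 + 403787 = 396776)
l/(-169321) = 396776/(-169321) = 396776*(-1/169321) = -396776/169321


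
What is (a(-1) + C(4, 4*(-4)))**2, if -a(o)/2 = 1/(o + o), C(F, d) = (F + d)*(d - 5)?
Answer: 64009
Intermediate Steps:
C(F, d) = (-5 + d)*(F + d) (C(F, d) = (F + d)*(-5 + d) = (-5 + d)*(F + d))
a(o) = -1/o (a(o) = -2/(o + o) = -2*1/(2*o) = -1/o)
(a(-1) + C(4, 4*(-4)))**2 = (-1/(-1) + ((4*(-4))**2 - 5*4 - 20*(-4) + 4*(4*(-4))))**2 = (-1*(-1) + ((-16)**2 - 20 - 5*(-16) + 4*(-16)))**2 = (1 + (256 - 20 + 80 - 64))**2 = (1 + 252)**2 = 253**2 = 64009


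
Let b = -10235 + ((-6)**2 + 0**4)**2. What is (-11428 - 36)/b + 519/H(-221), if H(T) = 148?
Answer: 6336013/1322972 ≈ 4.7892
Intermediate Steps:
b = -8939 (b = -10235 + (36 + 0)**2 = -10235 + 36**2 = -10235 + 1296 = -8939)
(-11428 - 36)/b + 519/H(-221) = (-11428 - 36)/(-8939) + 519/148 = -11464*(-1/8939) + 519*(1/148) = 11464/8939 + 519/148 = 6336013/1322972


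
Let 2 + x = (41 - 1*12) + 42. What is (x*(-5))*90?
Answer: -31050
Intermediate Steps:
x = 69 (x = -2 + ((41 - 1*12) + 42) = -2 + ((41 - 12) + 42) = -2 + (29 + 42) = -2 + 71 = 69)
(x*(-5))*90 = (69*(-5))*90 = -345*90 = -31050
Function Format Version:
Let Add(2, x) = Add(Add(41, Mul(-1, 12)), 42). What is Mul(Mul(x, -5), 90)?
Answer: -31050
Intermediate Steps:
x = 69 (x = Add(-2, Add(Add(41, Mul(-1, 12)), 42)) = Add(-2, Add(Add(41, -12), 42)) = Add(-2, Add(29, 42)) = Add(-2, 71) = 69)
Mul(Mul(x, -5), 90) = Mul(Mul(69, -5), 90) = Mul(-345, 90) = -31050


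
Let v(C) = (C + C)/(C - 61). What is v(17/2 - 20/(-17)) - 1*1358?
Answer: -2370368/1745 ≈ -1358.4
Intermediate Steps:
v(C) = 2*C/(-61 + C) (v(C) = (2*C)/(-61 + C) = 2*C/(-61 + C))
v(17/2 - 20/(-17)) - 1*1358 = 2*(17/2 - 20/(-17))/(-61 + (17/2 - 20/(-17))) - 1*1358 = 2*(17*(1/2) - 20*(-1/17))/(-61 + (17*(1/2) - 20*(-1/17))) - 1358 = 2*(17/2 + 20/17)/(-61 + (17/2 + 20/17)) - 1358 = 2*(329/34)/(-61 + 329/34) - 1358 = 2*(329/34)/(-1745/34) - 1358 = 2*(329/34)*(-34/1745) - 1358 = -658/1745 - 1358 = -2370368/1745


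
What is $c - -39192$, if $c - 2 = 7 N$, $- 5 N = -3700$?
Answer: $44374$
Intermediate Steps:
$N = 740$ ($N = \left(- \frac{1}{5}\right) \left(-3700\right) = 740$)
$c = 5182$ ($c = 2 + 7 \cdot 740 = 2 + 5180 = 5182$)
$c - -39192 = 5182 - -39192 = 5182 + 39192 = 44374$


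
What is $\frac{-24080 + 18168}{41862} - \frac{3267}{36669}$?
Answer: $- \frac{58925047}{255839613} \approx -0.23032$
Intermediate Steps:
$\frac{-24080 + 18168}{41862} - \frac{3267}{36669} = \left(-5912\right) \frac{1}{41862} - \frac{1089}{12223} = - \frac{2956}{20931} - \frac{1089}{12223} = - \frac{58925047}{255839613}$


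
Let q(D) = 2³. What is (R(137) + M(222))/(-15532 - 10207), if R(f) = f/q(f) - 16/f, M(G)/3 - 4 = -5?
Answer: -15353/28209944 ≈ -0.00054424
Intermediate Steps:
q(D) = 8
M(G) = -3 (M(G) = 12 + 3*(-5) = 12 - 15 = -3)
R(f) = -16/f + f/8 (R(f) = f/8 - 16/f = -16/f + f/8)
(R(137) + M(222))/(-15532 - 10207) = ((-16/137 + (⅛)*137) - 3)/(-15532 - 10207) = ((-16*1/137 + 137/8) - 3)/(-25739) = ((-16/137 + 137/8) - 3)*(-1/25739) = (18641/1096 - 3)*(-1/25739) = (15353/1096)*(-1/25739) = -15353/28209944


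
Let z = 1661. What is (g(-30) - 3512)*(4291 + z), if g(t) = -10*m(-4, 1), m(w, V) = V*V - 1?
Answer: -20903424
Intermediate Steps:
m(w, V) = -1 + V² (m(w, V) = V² - 1 = -1 + V²)
g(t) = 0 (g(t) = -10*(-1 + 1²) = -10*(-1 + 1) = -10*0 = 0)
(g(-30) - 3512)*(4291 + z) = (0 - 3512)*(4291 + 1661) = -3512*5952 = -20903424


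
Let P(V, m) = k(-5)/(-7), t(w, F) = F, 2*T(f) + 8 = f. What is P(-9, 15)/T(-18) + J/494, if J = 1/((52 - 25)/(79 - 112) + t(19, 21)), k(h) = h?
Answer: -42103/767676 ≈ -0.054845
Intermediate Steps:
T(f) = -4 + f/2
J = 11/222 (J = 1/((52 - 25)/(79 - 112) + 21) = 1/(27/(-33) + 21) = 1/(27*(-1/33) + 21) = 1/(-9/11 + 21) = 1/(222/11) = 11/222 ≈ 0.049550)
P(V, m) = 5/7 (P(V, m) = -5/(-7) = -5*(-⅐) = 5/7)
P(-9, 15)/T(-18) + J/494 = 5/(7*(-4 + (½)*(-18))) + (11/222)/494 = 5/(7*(-4 - 9)) + (11/222)*(1/494) = (5/7)/(-13) + 11/109668 = (5/7)*(-1/13) + 11/109668 = -5/91 + 11/109668 = -42103/767676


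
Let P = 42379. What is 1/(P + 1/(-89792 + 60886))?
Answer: 28906/1225007373 ≈ 2.3597e-5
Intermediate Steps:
1/(P + 1/(-89792 + 60886)) = 1/(42379 + 1/(-89792 + 60886)) = 1/(42379 + 1/(-28906)) = 1/(42379 - 1/28906) = 1/(1225007373/28906) = 28906/1225007373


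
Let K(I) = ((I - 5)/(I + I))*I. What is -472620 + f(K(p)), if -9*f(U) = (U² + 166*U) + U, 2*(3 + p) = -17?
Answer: -22678775/48 ≈ -4.7247e+5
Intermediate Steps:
p = -23/2 (p = -3 + (½)*(-17) = -3 - 17/2 = -23/2 ≈ -11.500)
K(I) = -5/2 + I/2 (K(I) = ((-5 + I)/((2*I)))*I = ((-5 + I)*(1/(2*I)))*I = ((-5 + I)/(2*I))*I = -5/2 + I/2)
f(U) = -167*U/9 - U²/9 (f(U) = -((U² + 166*U) + U)/9 = -(U² + 167*U)/9 = -167*U/9 - U²/9)
-472620 + f(K(p)) = -472620 - (-5/2 + (½)*(-23/2))*(167 + (-5/2 + (½)*(-23/2)))/9 = -472620 - (-5/2 - 23/4)*(167 + (-5/2 - 23/4))/9 = -472620 - ⅑*(-33/4)*(167 - 33/4) = -472620 - ⅑*(-33/4)*635/4 = -472620 + 6985/48 = -22678775/48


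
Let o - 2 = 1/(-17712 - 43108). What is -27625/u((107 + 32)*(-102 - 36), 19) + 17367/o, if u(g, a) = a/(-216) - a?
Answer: 725826252660/71645371 ≈ 10131.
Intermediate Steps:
u(g, a) = -217*a/216 (u(g, a) = a*(-1/216) - a = -a/216 - a = -217*a/216)
o = 121639/60820 (o = 2 + 1/(-17712 - 43108) = 2 + 1/(-60820) = 2 - 1/60820 = 121639/60820 ≈ 2.0000)
-27625/u((107 + 32)*(-102 - 36), 19) + 17367/o = -27625/((-217/216*19)) + 17367/(121639/60820) = -27625/(-4123/216) + 17367*(60820/121639) = -27625*(-216/4123) + 150894420/17377 = 5967000/4123 + 150894420/17377 = 725826252660/71645371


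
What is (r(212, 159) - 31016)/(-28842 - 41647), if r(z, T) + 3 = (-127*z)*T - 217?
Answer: 4312152/70489 ≈ 61.175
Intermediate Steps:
r(z, T) = -220 - 127*T*z (r(z, T) = -3 + ((-127*z)*T - 217) = -3 + (-127*T*z - 217) = -3 + (-217 - 127*T*z) = -220 - 127*T*z)
(r(212, 159) - 31016)/(-28842 - 41647) = ((-220 - 127*159*212) - 31016)/(-28842 - 41647) = ((-220 - 4280916) - 31016)/(-70489) = (-4281136 - 31016)*(-1/70489) = -4312152*(-1/70489) = 4312152/70489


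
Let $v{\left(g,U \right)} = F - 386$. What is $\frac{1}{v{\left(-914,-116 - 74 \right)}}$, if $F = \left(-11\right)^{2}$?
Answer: $- \frac{1}{265} \approx -0.0037736$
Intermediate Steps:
$F = 121$
$v{\left(g,U \right)} = -265$ ($v{\left(g,U \right)} = 121 - 386 = -265$)
$\frac{1}{v{\left(-914,-116 - 74 \right)}} = \frac{1}{-265} = - \frac{1}{265}$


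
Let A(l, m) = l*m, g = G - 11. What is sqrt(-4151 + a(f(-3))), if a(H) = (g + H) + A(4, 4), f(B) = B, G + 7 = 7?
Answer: 3*I*sqrt(461) ≈ 64.413*I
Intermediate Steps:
G = 0 (G = -7 + 7 = 0)
g = -11 (g = 0 - 11 = -11)
a(H) = 5 + H (a(H) = (-11 + H) + 4*4 = (-11 + H) + 16 = 5 + H)
sqrt(-4151 + a(f(-3))) = sqrt(-4151 + (5 - 3)) = sqrt(-4151 + 2) = sqrt(-4149) = 3*I*sqrt(461)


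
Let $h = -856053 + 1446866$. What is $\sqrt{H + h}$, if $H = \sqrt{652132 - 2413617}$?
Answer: $\sqrt{590813 + i \sqrt{1761485}} \approx 768.64 + 0.863 i$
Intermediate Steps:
$h = 590813$
$H = i \sqrt{1761485}$ ($H = \sqrt{-1761485} = i \sqrt{1761485} \approx 1327.2 i$)
$\sqrt{H + h} = \sqrt{i \sqrt{1761485} + 590813} = \sqrt{590813 + i \sqrt{1761485}}$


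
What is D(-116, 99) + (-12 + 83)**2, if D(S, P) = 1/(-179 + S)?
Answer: 1487094/295 ≈ 5041.0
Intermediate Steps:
D(-116, 99) + (-12 + 83)**2 = 1/(-179 - 116) + (-12 + 83)**2 = 1/(-295) + 71**2 = -1/295 + 5041 = 1487094/295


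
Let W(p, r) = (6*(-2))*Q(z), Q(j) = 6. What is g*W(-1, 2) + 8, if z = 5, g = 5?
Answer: -352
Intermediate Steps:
W(p, r) = -72 (W(p, r) = (6*(-2))*6 = -12*6 = -72)
g*W(-1, 2) + 8 = 5*(-72) + 8 = -360 + 8 = -352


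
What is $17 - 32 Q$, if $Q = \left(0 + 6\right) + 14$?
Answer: $-623$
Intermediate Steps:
$Q = 20$ ($Q = 6 + 14 = 20$)
$17 - 32 Q = 17 - 640 = -623$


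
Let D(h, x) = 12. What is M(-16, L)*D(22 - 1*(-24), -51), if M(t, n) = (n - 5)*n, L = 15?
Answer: 1800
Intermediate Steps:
M(t, n) = n*(-5 + n) (M(t, n) = (-5 + n)*n = n*(-5 + n))
M(-16, L)*D(22 - 1*(-24), -51) = (15*(-5 + 15))*12 = (15*10)*12 = 150*12 = 1800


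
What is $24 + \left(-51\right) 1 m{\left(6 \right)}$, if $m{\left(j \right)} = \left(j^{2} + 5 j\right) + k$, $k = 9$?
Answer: $-3801$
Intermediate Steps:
$m{\left(j \right)} = 9 + j^{2} + 5 j$ ($m{\left(j \right)} = \left(j^{2} + 5 j\right) + 9 = 9 + j^{2} + 5 j$)
$24 + \left(-51\right) 1 m{\left(6 \right)} = 24 + \left(-51\right) 1 \left(9 + 6^{2} + 5 \cdot 6\right) = 24 - 51 \left(9 + 36 + 30\right) = 24 - 3825 = -3801$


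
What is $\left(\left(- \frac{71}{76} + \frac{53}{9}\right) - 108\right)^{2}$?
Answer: $\frac{4967853289}{467856} \approx 10618.0$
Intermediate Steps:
$\left(\left(- \frac{71}{76} + \frac{53}{9}\right) - 108\right)^{2} = \left(\frac{3389}{684} - 108\right)^{2} = \left(- \frac{70483}{684}\right)^{2} = \frac{4967853289}{467856}$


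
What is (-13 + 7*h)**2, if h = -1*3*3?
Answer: 5776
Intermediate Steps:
h = -9 (h = -3*3 = -9)
(-13 + 7*h)**2 = (-13 + 7*(-9))**2 = (-13 - 63)**2 = (-76)**2 = 5776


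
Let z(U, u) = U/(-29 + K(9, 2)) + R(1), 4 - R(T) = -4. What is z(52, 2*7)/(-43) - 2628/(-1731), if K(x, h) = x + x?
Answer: 393576/272921 ≈ 1.4421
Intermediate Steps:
R(T) = 8 (R(T) = 4 - 1*(-4) = 4 + 4 = 8)
K(x, h) = 2*x
z(U, u) = 8 - U/11 (z(U, u) = U/(-29 + 2*9) + 8 = U/(-29 + 18) + 8 = U/(-11) + 8 = -U/11 + 8 = 8 - U/11)
z(52, 2*7)/(-43) - 2628/(-1731) = (8 - 1/11*52)/(-43) - 2628/(-1731) = (8 - 52/11)*(-1/43) - 2628*(-1/1731) = (36/11)*(-1/43) + 876/577 = -36/473 + 876/577 = 393576/272921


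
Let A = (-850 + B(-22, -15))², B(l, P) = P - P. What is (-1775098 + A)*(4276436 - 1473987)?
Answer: -2949852212502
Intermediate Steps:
B(l, P) = 0
A = 722500 (A = (-850 + 0)² = (-850)² = 722500)
(-1775098 + A)*(4276436 - 1473987) = (-1775098 + 722500)*(4276436 - 1473987) = -1052598*2802449 = -2949852212502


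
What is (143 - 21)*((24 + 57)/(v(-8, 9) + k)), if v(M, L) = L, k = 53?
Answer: 4941/31 ≈ 159.39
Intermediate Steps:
(143 - 21)*((24 + 57)/(v(-8, 9) + k)) = (143 - 21)*((24 + 57)/(9 + 53)) = 122*(81/62) = 4941/31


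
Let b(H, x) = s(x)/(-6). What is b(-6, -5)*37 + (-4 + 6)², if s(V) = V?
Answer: 209/6 ≈ 34.833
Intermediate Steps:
b(H, x) = -x/6 (b(H, x) = x/(-6) = x*(-⅙) = -x/6)
b(-6, -5)*37 + (-4 + 6)² = -⅙*(-5)*37 + (-4 + 6)² = (⅚)*37 + 2² = 185/6 + 4 = 209/6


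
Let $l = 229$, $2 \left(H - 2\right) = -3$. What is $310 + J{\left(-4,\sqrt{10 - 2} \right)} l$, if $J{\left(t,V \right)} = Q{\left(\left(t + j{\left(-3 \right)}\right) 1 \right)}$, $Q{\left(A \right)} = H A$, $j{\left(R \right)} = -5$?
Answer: $- \frac{1441}{2} \approx -720.5$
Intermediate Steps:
$H = \frac{1}{2}$ ($H = 2 + \frac{1}{2} \left(-3\right) = 2 - \frac{3}{2} = \frac{1}{2} \approx 0.5$)
$Q{\left(A \right)} = \frac{A}{2}$
$J{\left(t,V \right)} = - \frac{5}{2} + \frac{t}{2}$ ($J{\left(t,V \right)} = \frac{\left(t - 5\right) 1}{2} = \frac{\left(-5 + t\right) 1}{2} = \frac{-5 + t}{2} = - \frac{5}{2} + \frac{t}{2}$)
$310 + J{\left(-4,\sqrt{10 - 2} \right)} l = 310 + \left(- \frac{5}{2} + \frac{1}{2} \left(-4\right)\right) 229 = 310 + \left(- \frac{5}{2} - 2\right) 229 = 310 - \frac{2061}{2} = - \frac{1441}{2}$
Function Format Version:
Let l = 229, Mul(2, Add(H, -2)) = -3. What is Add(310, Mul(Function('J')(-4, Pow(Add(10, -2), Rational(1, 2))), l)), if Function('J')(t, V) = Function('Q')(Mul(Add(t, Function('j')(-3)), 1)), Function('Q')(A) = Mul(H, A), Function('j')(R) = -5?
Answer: Rational(-1441, 2) ≈ -720.50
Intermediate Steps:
H = Rational(1, 2) (H = Add(2, Mul(Rational(1, 2), -3)) = Add(2, Rational(-3, 2)) = Rational(1, 2) ≈ 0.50000)
Function('Q')(A) = Mul(Rational(1, 2), A)
Function('J')(t, V) = Add(Rational(-5, 2), Mul(Rational(1, 2), t)) (Function('J')(t, V) = Mul(Rational(1, 2), Mul(Add(t, -5), 1)) = Mul(Rational(1, 2), Mul(Add(-5, t), 1)) = Mul(Rational(1, 2), Add(-5, t)) = Add(Rational(-5, 2), Mul(Rational(1, 2), t)))
Add(310, Mul(Function('J')(-4, Pow(Add(10, -2), Rational(1, 2))), l)) = Add(310, Mul(Add(Rational(-5, 2), Mul(Rational(1, 2), -4)), 229)) = Add(310, Mul(Add(Rational(-5, 2), -2), 229)) = Add(310, Mul(Rational(-9, 2), 229)) = Add(310, Rational(-2061, 2)) = Rational(-1441, 2)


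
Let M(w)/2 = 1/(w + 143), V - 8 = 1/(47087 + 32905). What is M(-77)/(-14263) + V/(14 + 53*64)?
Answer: 9119165287/3885993601776 ≈ 0.0023467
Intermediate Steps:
V = 639937/79992 (V = 8 + 1/(47087 + 32905) = 8 + 1/79992 = 639937/79992 ≈ 8.0000)
M(w) = 2/(143 + w) (M(w) = 2/(w + 143) = 2/(143 + w))
M(-77)/(-14263) + V/(14 + 53*64) = (2/(143 - 77))/(-14263) + 639937/(79992*(14 + 53*64)) = (2/66)*(-1/14263) + 639937/(79992*(14 + 3392)) = (2*(1/66))*(-1/14263) + (639937/79992)/3406 = (1/33)*(-1/14263) + (639937/79992)*(1/3406) = -1/470679 + 639937/272452752 = 9119165287/3885993601776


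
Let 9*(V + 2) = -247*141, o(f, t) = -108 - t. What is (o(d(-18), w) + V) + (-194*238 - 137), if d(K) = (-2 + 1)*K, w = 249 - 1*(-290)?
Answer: -152483/3 ≈ -50828.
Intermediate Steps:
w = 539 (w = 249 + 290 = 539)
d(K) = -K
V = -11615/3 (V = -2 + (-247*141)/9 = -2 + (1/9)*(-34827) = -2 - 11609/3 = -11615/3 ≈ -3871.7)
(o(d(-18), w) + V) + (-194*238 - 137) = ((-108 - 1*539) - 11615/3) + (-194*238 - 137) = ((-108 - 539) - 11615/3) + (-46172 - 137) = (-647 - 11615/3) - 46309 = -13556/3 - 46309 = -152483/3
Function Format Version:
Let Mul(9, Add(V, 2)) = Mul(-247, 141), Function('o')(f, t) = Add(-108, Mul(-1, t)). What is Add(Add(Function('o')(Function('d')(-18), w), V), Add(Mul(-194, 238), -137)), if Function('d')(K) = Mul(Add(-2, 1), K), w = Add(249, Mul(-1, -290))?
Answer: Rational(-152483, 3) ≈ -50828.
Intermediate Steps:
w = 539 (w = Add(249, 290) = 539)
Function('d')(K) = Mul(-1, K)
V = Rational(-11615, 3) (V = Add(-2, Mul(Rational(1, 9), Mul(-247, 141))) = Add(-2, Mul(Rational(1, 9), -34827)) = Add(-2, Rational(-11609, 3)) = Rational(-11615, 3) ≈ -3871.7)
Add(Add(Function('o')(Function('d')(-18), w), V), Add(Mul(-194, 238), -137)) = Add(Add(Add(-108, Mul(-1, 539)), Rational(-11615, 3)), Add(Mul(-194, 238), -137)) = Add(Add(Add(-108, -539), Rational(-11615, 3)), Add(-46172, -137)) = Add(Add(-647, Rational(-11615, 3)), -46309) = Add(Rational(-13556, 3), -46309) = Rational(-152483, 3)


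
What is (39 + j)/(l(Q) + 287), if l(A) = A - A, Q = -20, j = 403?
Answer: 442/287 ≈ 1.5401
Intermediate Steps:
l(A) = 0
(39 + j)/(l(Q) + 287) = (39 + 403)/(0 + 287) = 442/287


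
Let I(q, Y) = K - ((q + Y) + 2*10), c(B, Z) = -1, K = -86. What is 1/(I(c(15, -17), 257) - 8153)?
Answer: -1/8515 ≈ -0.00011744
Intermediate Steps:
I(q, Y) = -106 - Y - q (I(q, Y) = -86 - ((q + Y) + 2*10) = -86 - ((Y + q) + 20) = -86 - (20 + Y + q) = -86 + (-20 - Y - q) = -106 - Y - q)
1/(I(c(15, -17), 257) - 8153) = 1/((-106 - 1*257 - 1*(-1)) - 8153) = 1/((-106 - 257 + 1) - 8153) = 1/(-362 - 8153) = 1/(-8515) = -1/8515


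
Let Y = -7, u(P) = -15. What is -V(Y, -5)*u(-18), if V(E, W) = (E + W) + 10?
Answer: -30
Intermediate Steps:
V(E, W) = 10 + E + W
-V(Y, -5)*u(-18) = -(10 - 7 - 5)*(-15) = -(-2)*(-15) = -1*30 = -30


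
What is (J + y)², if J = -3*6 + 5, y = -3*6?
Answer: 961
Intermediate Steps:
y = -18
J = -13 (J = -18 + 5 = -13)
(J + y)² = (-13 - 18)² = (-31)² = 961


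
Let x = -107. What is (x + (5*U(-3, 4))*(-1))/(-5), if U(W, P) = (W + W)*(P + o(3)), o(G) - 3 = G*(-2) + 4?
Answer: -43/5 ≈ -8.6000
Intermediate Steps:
o(G) = 7 - 2*G (o(G) = 3 + (G*(-2) + 4) = 3 + (-2*G + 4) = 3 + (4 - 2*G) = 7 - 2*G)
U(W, P) = 2*W*(1 + P) (U(W, P) = (W + W)*(P + (7 - 2*3)) = (2*W)*(P + (7 - 6)) = (2*W)*(P + 1) = (2*W)*(1 + P) = 2*W*(1 + P))
(x + (5*U(-3, 4))*(-1))/(-5) = (-107 + (5*(2*(-3)*(1 + 4)))*(-1))/(-5) = (-107 + (5*(2*(-3)*5))*(-1))*(-1/5) = (-107 + (5*(-30))*(-1))*(-1/5) = (-107 - 150*(-1))*(-1/5) = (-107 + 150)*(-1/5) = 43*(-1/5) = -43/5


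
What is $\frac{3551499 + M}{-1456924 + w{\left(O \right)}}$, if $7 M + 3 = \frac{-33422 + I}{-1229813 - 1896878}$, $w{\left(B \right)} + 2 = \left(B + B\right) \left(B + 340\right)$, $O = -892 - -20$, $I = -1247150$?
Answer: $- \frac{38865535809581}{5790359709883} \approx -6.7121$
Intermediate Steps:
$O = -872$ ($O = -892 + 20 = -872$)
$w{\left(B \right)} = -2 + 2 B \left(340 + B\right)$ ($w{\left(B \right)} = -2 + \left(B + B\right) \left(B + 340\right) = -2 + 2 B \left(340 + B\right)$)
$M = - \frac{8099501}{21886837}$ ($M = - \frac{3}{7} + \frac{\left(-33422 - 1247150\right) \frac{1}{-1229813 - 1896878}}{7} = - \frac{3}{7} + \frac{\left(-1280572\right) \frac{1}{-3126691}}{7} = - \frac{3}{7} + \frac{\left(-1280572\right) \left(- \frac{1}{3126691}\right)}{7} = - \frac{3}{7} + \frac{1}{7} \cdot \frac{1280572}{3126691} = - \frac{3}{7} + \frac{1280572}{21886837} = - \frac{8099501}{21886837} \approx -0.37006$)
$\frac{3551499 + M}{-1456924 + w{\left(O \right)}} = \frac{3551499 - \frac{8099501}{21886837}}{-1456924 + \left(-2 + 2 \left(-872\right)^{2} + 680 \left(-872\right)\right)} = \frac{77731071619162}{21886837 \left(-1456924 - -927806\right)} = \frac{77731071619162}{21886837 \left(-1456924 + 927806\right)} = \frac{77731071619162}{21886837 \left(-529118\right)} = \frac{77731071619162}{21886837} \left(- \frac{1}{529118}\right) = - \frac{38865535809581}{5790359709883}$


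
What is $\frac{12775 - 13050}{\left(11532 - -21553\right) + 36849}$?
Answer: $- \frac{275}{69934} \approx -0.0039323$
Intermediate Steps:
$\frac{12775 - 13050}{\left(11532 - -21553\right) + 36849} = - \frac{275}{\left(11532 + 21553\right) + 36849} = - \frac{275}{33085 + 36849} = - \frac{275}{69934}$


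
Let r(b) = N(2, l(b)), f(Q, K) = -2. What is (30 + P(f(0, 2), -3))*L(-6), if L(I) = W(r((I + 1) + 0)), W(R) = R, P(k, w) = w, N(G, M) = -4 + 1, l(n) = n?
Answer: -81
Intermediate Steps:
N(G, M) = -3
r(b) = -3
L(I) = -3
(30 + P(f(0, 2), -3))*L(-6) = (30 - 3)*(-3) = 27*(-3) = -81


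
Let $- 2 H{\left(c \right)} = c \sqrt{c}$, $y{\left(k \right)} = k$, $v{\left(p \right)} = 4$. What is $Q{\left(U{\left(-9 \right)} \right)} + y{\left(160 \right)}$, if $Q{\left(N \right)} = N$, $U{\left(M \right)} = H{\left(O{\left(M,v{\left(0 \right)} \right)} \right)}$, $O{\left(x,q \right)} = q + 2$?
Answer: $160 - 3 \sqrt{6} \approx 152.65$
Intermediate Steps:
$O{\left(x,q \right)} = 2 + q$
$H{\left(c \right)} = - \frac{c^{\frac{3}{2}}}{2}$ ($H{\left(c \right)} = - \frac{c \sqrt{c}}{2} = - \frac{c^{\frac{3}{2}}}{2}$)
$U{\left(M \right)} = - 3 \sqrt{6}$ ($U{\left(M \right)} = - \frac{\left(2 + 4\right)^{\frac{3}{2}}}{2} = - \frac{6^{\frac{3}{2}}}{2} = - \frac{6 \sqrt{6}}{2} = - 3 \sqrt{6}$)
$Q{\left(U{\left(-9 \right)} \right)} + y{\left(160 \right)} = - 3 \sqrt{6} + 160 = 160 - 3 \sqrt{6}$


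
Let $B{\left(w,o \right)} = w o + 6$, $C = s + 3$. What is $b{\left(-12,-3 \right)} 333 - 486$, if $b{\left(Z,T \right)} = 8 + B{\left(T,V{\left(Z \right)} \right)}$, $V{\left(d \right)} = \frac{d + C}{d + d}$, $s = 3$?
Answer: $\frac{15705}{4} \approx 3926.3$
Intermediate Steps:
$C = 6$ ($C = 3 + 3 = 6$)
$V{\left(d \right)} = \frac{6 + d}{2 d}$ ($V{\left(d \right)} = \frac{d + 6}{d + d} = \frac{6 + d}{2 d}$)
$B{\left(w,o \right)} = 6 + o w$ ($B{\left(w,o \right)} = o w + 6 = 6 + o w$)
$b{\left(Z,T \right)} = 14 + \frac{T \left(6 + Z\right)}{2 Z}$ ($b{\left(Z,T \right)} = 8 + \left(6 + \frac{6 + Z}{2 Z} T\right) = 8 + \left(6 + \frac{T \left(6 + Z\right)}{2 Z}\right) = 14 + \frac{T \left(6 + Z\right)}{2 Z}$)
$b{\left(-12,-3 \right)} 333 - 486 = \left(14 + \frac{1}{2} \left(-3\right) + 3 \left(-3\right) \frac{1}{-12}\right) 333 - 486 = \left(14 - \frac{3}{2} + 3 \left(-3\right) \left(- \frac{1}{12}\right)\right) 333 - 486 = \left(14 - \frac{3}{2} + \frac{3}{4}\right) 333 - 486 = \frac{53}{4} \cdot 333 - 486 = \frac{17649}{4} - 486 = \frac{15705}{4}$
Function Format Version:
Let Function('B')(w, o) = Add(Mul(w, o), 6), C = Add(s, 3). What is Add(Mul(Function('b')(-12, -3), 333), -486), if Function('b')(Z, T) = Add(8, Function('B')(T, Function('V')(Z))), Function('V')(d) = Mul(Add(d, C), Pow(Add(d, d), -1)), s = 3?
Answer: Rational(15705, 4) ≈ 3926.3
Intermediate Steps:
C = 6 (C = Add(3, 3) = 6)
Function('V')(d) = Mul(Rational(1, 2), Pow(d, -1), Add(6, d)) (Function('V')(d) = Mul(Add(d, 6), Pow(Add(d, d), -1)) = Mul(Add(6, d), Pow(Mul(2, d), -1)) = Mul(Add(6, d), Mul(Rational(1, 2), Pow(d, -1))) = Mul(Rational(1, 2), Pow(d, -1), Add(6, d)))
Function('B')(w, o) = Add(6, Mul(o, w)) (Function('B')(w, o) = Add(Mul(o, w), 6) = Add(6, Mul(o, w)))
Function('b')(Z, T) = Add(14, Mul(Rational(1, 2), T, Pow(Z, -1), Add(6, Z))) (Function('b')(Z, T) = Add(8, Add(6, Mul(Mul(Rational(1, 2), Pow(Z, -1), Add(6, Z)), T))) = Add(8, Add(6, Mul(Rational(1, 2), T, Pow(Z, -1), Add(6, Z)))) = Add(14, Mul(Rational(1, 2), T, Pow(Z, -1), Add(6, Z))))
Add(Mul(Function('b')(-12, -3), 333), -486) = Add(Mul(Add(14, Mul(Rational(1, 2), -3), Mul(3, -3, Pow(-12, -1))), 333), -486) = Add(Mul(Add(14, Rational(-3, 2), Mul(3, -3, Rational(-1, 12))), 333), -486) = Add(Mul(Add(14, Rational(-3, 2), Rational(3, 4)), 333), -486) = Add(Mul(Rational(53, 4), 333), -486) = Add(Rational(17649, 4), -486) = Rational(15705, 4)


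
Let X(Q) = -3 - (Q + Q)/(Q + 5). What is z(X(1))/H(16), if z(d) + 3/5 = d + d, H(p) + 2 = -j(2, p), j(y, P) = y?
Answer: 109/60 ≈ 1.8167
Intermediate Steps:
H(p) = -4 (H(p) = -2 - 1*2 = -2 - 2 = -4)
X(Q) = -3 - 2*Q/(5 + Q)
z(d) = -⅗ + 2*d (z(d) = -⅗ + (d + d) = -⅗ + 2*d)
z(X(1))/H(16) = (-⅗ + 2*(5*(-3 - 1*1)/(5 + 1)))/(-4) = (-⅗ + 2*(5*(-3 - 1)/6))*(-¼) = (-⅗ + 2*(5*(⅙)*(-4)))*(-¼) = (-⅗ + 2*(-10/3))*(-¼) = (-⅗ - 20/3)*(-¼) = -109/15*(-¼) = 109/60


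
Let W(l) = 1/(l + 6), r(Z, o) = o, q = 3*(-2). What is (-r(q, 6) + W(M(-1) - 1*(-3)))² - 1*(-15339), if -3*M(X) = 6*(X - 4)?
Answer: 5550148/361 ≈ 15374.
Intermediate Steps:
q = -6
M(X) = 8 - 2*X (M(X) = -2*(X - 4) = -2*(-4 + X) = -(-24 + 6*X)/3 = 8 - 2*X)
W(l) = 1/(6 + l)
(-r(q, 6) + W(M(-1) - 1*(-3)))² - 1*(-15339) = (-1*6 + 1/(6 + ((8 - 2*(-1)) - 1*(-3))))² - 1*(-15339) = (-6 + 1/(6 + ((8 + 2) + 3)))² + 15339 = (-6 + 1/(6 + (10 + 3)))² + 15339 = (-6 + 1/(6 + 13))² + 15339 = (-6 + 1/19)² + 15339 = (-113/19)² + 15339 = 12769/361 + 15339 = 5550148/361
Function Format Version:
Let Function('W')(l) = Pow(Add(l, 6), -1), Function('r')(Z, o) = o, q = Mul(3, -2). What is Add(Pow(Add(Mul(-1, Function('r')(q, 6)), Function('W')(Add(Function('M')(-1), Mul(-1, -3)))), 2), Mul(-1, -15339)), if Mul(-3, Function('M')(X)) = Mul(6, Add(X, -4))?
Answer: Rational(5550148, 361) ≈ 15374.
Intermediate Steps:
q = -6
Function('M')(X) = Add(8, Mul(-2, X)) (Function('M')(X) = Mul(Rational(-1, 3), Mul(6, Add(X, -4))) = Mul(Rational(-1, 3), Mul(6, Add(-4, X))) = Mul(Rational(-1, 3), Add(-24, Mul(6, X))) = Add(8, Mul(-2, X)))
Function('W')(l) = Pow(Add(6, l), -1)
Add(Pow(Add(Mul(-1, Function('r')(q, 6)), Function('W')(Add(Function('M')(-1), Mul(-1, -3)))), 2), Mul(-1, -15339)) = Add(Pow(Add(Mul(-1, 6), Pow(Add(6, Add(Add(8, Mul(-2, -1)), Mul(-1, -3))), -1)), 2), Mul(-1, -15339)) = Add(Pow(Add(-6, Pow(Add(6, Add(Add(8, 2), 3)), -1)), 2), 15339) = Add(Pow(Add(-6, Pow(Add(6, Add(10, 3)), -1)), 2), 15339) = Add(Pow(Add(-6, Pow(Add(6, 13), -1)), 2), 15339) = Add(Pow(Add(-6, Pow(19, -1)), 2), 15339) = Add(Pow(Add(-6, Rational(1, 19)), 2), 15339) = Add(Pow(Rational(-113, 19), 2), 15339) = Add(Rational(12769, 361), 15339) = Rational(5550148, 361)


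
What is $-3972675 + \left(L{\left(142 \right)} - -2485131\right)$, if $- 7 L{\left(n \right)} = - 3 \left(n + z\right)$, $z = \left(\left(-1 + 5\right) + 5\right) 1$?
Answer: $- \frac{10412355}{7} \approx -1.4875 \cdot 10^{6}$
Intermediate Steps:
$z = 9$ ($z = \left(4 + 5\right) 1 = 9 \cdot 1 = 9$)
$L{\left(n \right)} = \frac{27}{7} + \frac{3 n}{7}$ ($L{\left(n \right)} = - \frac{\left(-3\right) \left(n + 9\right)}{7} = - \frac{\left(-3\right) \left(9 + n\right)}{7} = - \frac{-27 - 3 n}{7} = \frac{27}{7} + \frac{3 n}{7}$)
$-3972675 + \left(L{\left(142 \right)} - -2485131\right) = -3972675 + \left(\left(\frac{27}{7} + \frac{3}{7} \cdot 142\right) - -2485131\right) = -3972675 + \left(\left(\frac{27}{7} + \frac{426}{7}\right) + 2485131\right) = -3972675 + \left(\frac{453}{7} + 2485131\right) = -3972675 + \frac{17396370}{7} = - \frac{10412355}{7}$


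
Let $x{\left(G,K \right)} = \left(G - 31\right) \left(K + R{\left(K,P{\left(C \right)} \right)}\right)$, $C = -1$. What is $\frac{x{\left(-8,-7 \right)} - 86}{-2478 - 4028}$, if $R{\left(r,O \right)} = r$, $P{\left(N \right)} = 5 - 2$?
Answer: $- \frac{230}{3253} \approx -0.070704$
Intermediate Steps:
$P{\left(N \right)} = 3$ ($P{\left(N \right)} = 5 - 2 = 3$)
$x{\left(G,K \right)} = 2 K \left(-31 + G\right)$ ($x{\left(G,K \right)} = \left(G - 31\right) \left(K + K\right) = \left(-31 + G\right) 2 K = 2 K \left(-31 + G\right)$)
$\frac{x{\left(-8,-7 \right)} - 86}{-2478 - 4028} = \frac{2 \left(-7\right) \left(-31 - 8\right) - 86}{-2478 - 4028} = \frac{2 \left(-7\right) \left(-39\right) - 86}{-6506} = \left(546 - 86\right) \left(- \frac{1}{6506}\right) = 460 \left(- \frac{1}{6506}\right) = - \frac{230}{3253}$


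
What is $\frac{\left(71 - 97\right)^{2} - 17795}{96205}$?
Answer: $- \frac{17119}{96205} \approx -0.17794$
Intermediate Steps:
$\frac{\left(71 - 97\right)^{2} - 17795}{96205} = \left(\left(-26\right)^{2} - 17795\right) \frac{1}{96205} = \left(676 - 17795\right) \frac{1}{96205} = \left(-17119\right) \frac{1}{96205} = - \frac{17119}{96205}$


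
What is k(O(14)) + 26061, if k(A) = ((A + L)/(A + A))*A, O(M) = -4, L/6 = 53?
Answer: 26218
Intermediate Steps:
L = 318 (L = 6*53 = 318)
k(A) = 159 + A/2 (k(A) = ((A + 318)/(A + A))*A = ((318 + A)/((2*A)))*A = ((318 + A)*(1/(2*A)))*A = ((318 + A)/(2*A))*A = 159 + A/2)
k(O(14)) + 26061 = (159 + (1/2)*(-4)) + 26061 = (159 - 2) + 26061 = 157 + 26061 = 26218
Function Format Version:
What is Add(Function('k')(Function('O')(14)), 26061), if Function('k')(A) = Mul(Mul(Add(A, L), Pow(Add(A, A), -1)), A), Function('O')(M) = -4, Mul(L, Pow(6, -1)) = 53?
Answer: 26218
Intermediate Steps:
L = 318 (L = Mul(6, 53) = 318)
Function('k')(A) = Add(159, Mul(Rational(1, 2), A)) (Function('k')(A) = Mul(Mul(Add(A, 318), Pow(Add(A, A), -1)), A) = Mul(Mul(Add(318, A), Pow(Mul(2, A), -1)), A) = Mul(Mul(Add(318, A), Mul(Rational(1, 2), Pow(A, -1))), A) = Mul(Mul(Rational(1, 2), Pow(A, -1), Add(318, A)), A) = Add(159, Mul(Rational(1, 2), A)))
Add(Function('k')(Function('O')(14)), 26061) = Add(Add(159, Mul(Rational(1, 2), -4)), 26061) = Add(Add(159, -2), 26061) = Add(157, 26061) = 26218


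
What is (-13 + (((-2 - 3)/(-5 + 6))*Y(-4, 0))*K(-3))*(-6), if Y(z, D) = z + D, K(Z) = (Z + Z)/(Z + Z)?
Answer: -42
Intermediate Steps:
K(Z) = 1 (K(Z) = (2*Z)/((2*Z)) = (2*Z)*(1/(2*Z)) = 1)
Y(z, D) = D + z
(-13 + (((-2 - 3)/(-5 + 6))*Y(-4, 0))*K(-3))*(-6) = (-13 + (((-2 - 3)/(-5 + 6))*(0 - 4))*1)*(-6) = (-13 + (-5/1*(-4))*1)*(-6) = (-13 + (-5*1*(-4))*1)*(-6) = (-13 - 5*(-4)*1)*(-6) = (-13 + 20*1)*(-6) = (-13 + 20)*(-6) = 7*(-6) = -42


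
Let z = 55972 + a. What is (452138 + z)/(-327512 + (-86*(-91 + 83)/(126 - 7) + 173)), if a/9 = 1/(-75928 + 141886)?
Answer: -1329385469097/856413028858 ≈ -1.5523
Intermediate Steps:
a = 3/21986 (a = 9/(-75928 + 141886) = 9/65958 = 9*(1/65958) = 3/21986 ≈ 0.00013645)
z = 1230600395/21986 (z = 55972 + 3/21986 = 1230600395/21986 ≈ 55972.)
(452138 + z)/(-327512 + (-86*(-91 + 83)/(126 - 7) + 173)) = (452138 + 1230600395/21986)/(-327512 + (-86*(-91 + 83)/(126 - 7) + 173)) = 11171306463/(21986*(-327512 + (-(-688)/119 + 173))) = 11171306463/(21986*(-327512 + (-86*(-8/119) + 173))) = 11171306463/(21986*(-327512 + (688/119 + 173))) = 11171306463/(21986*(-327512 + 21275/119)) = 11171306463/(21986*(-38952653/119)) = (11171306463/21986)*(-119/38952653) = -1329385469097/856413028858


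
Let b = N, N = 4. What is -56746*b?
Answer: -226984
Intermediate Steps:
b = 4
-56746*b = -56746*4 = -226984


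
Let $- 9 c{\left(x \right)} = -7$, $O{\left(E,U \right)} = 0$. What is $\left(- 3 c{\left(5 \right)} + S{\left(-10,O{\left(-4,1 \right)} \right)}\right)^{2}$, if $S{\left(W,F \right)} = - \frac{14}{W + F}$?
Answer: $\frac{196}{225} \approx 0.87111$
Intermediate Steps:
$c{\left(x \right)} = \frac{7}{9}$ ($c{\left(x \right)} = \left(- \frac{1}{9}\right) \left(-7\right) = \frac{7}{9}$)
$S{\left(W,F \right)} = - \frac{14}{F + W}$
$\left(- 3 c{\left(5 \right)} + S{\left(-10,O{\left(-4,1 \right)} \right)}\right)^{2} = \left(\left(-3\right) \frac{7}{9} - \frac{14}{0 - 10}\right)^{2} = \left(- \frac{7}{3} - \frac{14}{-10}\right)^{2} = \left(- \frac{7}{3} - - \frac{7}{5}\right)^{2} = \left(- \frac{7}{3} + \frac{7}{5}\right)^{2} = \left(- \frac{14}{15}\right)^{2} = \frac{196}{225}$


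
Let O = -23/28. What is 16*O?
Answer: -92/7 ≈ -13.143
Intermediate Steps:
O = -23/28 (O = -23*1/28 = -23/28 ≈ -0.82143)
16*O = 16*(-23/28) = -92/7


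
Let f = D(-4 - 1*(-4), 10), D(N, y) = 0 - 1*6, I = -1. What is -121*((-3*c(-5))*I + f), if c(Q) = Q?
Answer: 2541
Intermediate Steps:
D(N, y) = -6 (D(N, y) = 0 - 6 = -6)
f = -6
-121*((-3*c(-5))*I + f) = -121*(-3*(-5)*(-1) - 6) = -121*(15*(-1) - 6) = -121*(-15 - 6) = -121*(-21) = 2541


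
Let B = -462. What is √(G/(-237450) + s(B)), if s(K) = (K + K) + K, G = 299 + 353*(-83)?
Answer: I*√31255704966/4749 ≈ 37.227*I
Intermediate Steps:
G = -29000 (G = 299 - 29299 = -29000)
s(K) = 3*K (s(K) = 2*K + K = 3*K)
√(G/(-237450) + s(B)) = √(-29000/(-237450) + 3*(-462)) = √(-29000*(-1/237450) - 1386) = √(580/4749 - 1386) = √(-6581534/4749) = I*√31255704966/4749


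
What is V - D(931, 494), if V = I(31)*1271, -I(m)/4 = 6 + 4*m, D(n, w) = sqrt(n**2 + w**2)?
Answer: -660920 - 19*sqrt(3077) ≈ -6.6197e+5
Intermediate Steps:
I(m) = -24 - 16*m (I(m) = -4*(6 + 4*m) = -24 - 16*m)
V = -660920 (V = (-24 - 16*31)*1271 = (-24 - 496)*1271 = -520*1271 = -660920)
V - D(931, 494) = -660920 - sqrt(931**2 + 494**2) = -660920 - sqrt(866761 + 244036) = -660920 - sqrt(1110797) = -660920 - 19*sqrt(3077)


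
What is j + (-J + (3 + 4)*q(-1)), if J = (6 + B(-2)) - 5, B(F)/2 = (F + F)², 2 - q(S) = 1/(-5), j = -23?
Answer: -203/5 ≈ -40.600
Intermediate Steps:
q(S) = 11/5 (q(S) = 2 - 1/(-5) = 2 - 1*(-⅕) = 2 + ⅕ = 11/5)
B(F) = 8*F² (B(F) = 2*(F + F)² = 2*(2*F)² = 2*(4*F²) = 8*F²)
J = 33 (J = (6 + 8*(-2)²) - 5 = (6 + 8*4) - 5 = (6 + 32) - 5 = 38 - 5 = 33)
j + (-J + (3 + 4)*q(-1)) = -23 + (-1*33 + (3 + 4)*(11/5)) = -23 + (-33 + 7*(11/5)) = -23 + (-33 + 77/5) = -23 - 88/5 = -203/5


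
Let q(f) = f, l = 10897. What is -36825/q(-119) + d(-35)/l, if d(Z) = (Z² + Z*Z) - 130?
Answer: 23621065/76279 ≈ 309.67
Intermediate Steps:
d(Z) = -130 + 2*Z² (d(Z) = (Z² + Z²) - 130 = 2*Z² - 130 = -130 + 2*Z²)
-36825/q(-119) + d(-35)/l = -36825/(-119) + (-130 + 2*(-35)²)/10897 = -36825*(-1/119) + (-130 + 2*1225)*(1/10897) = 36825/119 + (-130 + 2450)*(1/10897) = 36825/119 + 2320*(1/10897) = 36825/119 + 2320/10897 = 23621065/76279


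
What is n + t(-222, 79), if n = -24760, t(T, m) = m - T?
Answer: -24459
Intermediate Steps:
n + t(-222, 79) = -24760 + (79 - 1*(-222)) = -24760 + (79 + 222) = -24760 + 301 = -24459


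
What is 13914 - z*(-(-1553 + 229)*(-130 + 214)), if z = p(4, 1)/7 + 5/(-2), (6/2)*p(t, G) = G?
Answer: 286658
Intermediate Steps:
p(t, G) = G/3
z = -103/42 (z = ((⅓)*1)/7 + 5/(-2) = (⅓)*(⅐) + 5*(-½) = 1/21 - 5/2 = -103/42 ≈ -2.4524)
13914 - z*(-(-1553 + 229)*(-130 + 214)) = 13914 - (-103)*(-(-1553 + 229)*(-130 + 214))/42 = 13914 - (-103)*(-(-1324)*84)/42 = 13914 - (-103)*(-1*(-111216))/42 = 13914 - (-103)*111216/42 = 13914 - 1*(-272744) = 13914 + 272744 = 286658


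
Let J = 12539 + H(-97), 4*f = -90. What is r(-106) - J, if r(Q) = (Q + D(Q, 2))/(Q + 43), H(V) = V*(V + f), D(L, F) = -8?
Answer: -1013405/42 ≈ -24129.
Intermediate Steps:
f = -45/2 (f = (¼)*(-90) = -45/2 ≈ -22.500)
H(V) = V*(-45/2 + V) (H(V) = V*(V - 45/2) = V*(-45/2 + V))
r(Q) = (-8 + Q)/(43 + Q) (r(Q) = (Q - 8)/(Q + 43) = (-8 + Q)/(43 + Q))
J = 48261/2 (J = 12539 + (½)*(-97)*(-45 + 2*(-97)) = 12539 + (½)*(-97)*(-45 - 194) = 12539 + (½)*(-97)*(-239) = 12539 + 23183/2 = 48261/2 ≈ 24131.)
r(-106) - J = (-8 - 106)/(43 - 106) - 1*48261/2 = -114/(-63) - 48261/2 = -1/63*(-114) - 48261/2 = 38/21 - 48261/2 = -1013405/42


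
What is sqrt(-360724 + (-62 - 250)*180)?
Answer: 2*I*sqrt(104221) ≈ 645.67*I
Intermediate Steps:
sqrt(-360724 + (-62 - 250)*180) = sqrt(-360724 - 312*180) = sqrt(-360724 - 56160) = sqrt(-416884) = 2*I*sqrt(104221)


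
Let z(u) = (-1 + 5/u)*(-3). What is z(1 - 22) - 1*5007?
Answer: -35023/7 ≈ -5003.3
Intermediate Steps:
z(u) = 3 - 15/u
z(1 - 22) - 1*5007 = (3 - 15/(1 - 22)) - 1*5007 = (3 - 15/(-21)) - 5007 = (3 - 15*(-1/21)) - 5007 = (3 + 5/7) - 5007 = 26/7 - 5007 = -35023/7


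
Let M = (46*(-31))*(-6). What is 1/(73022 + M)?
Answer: 1/81578 ≈ 1.2258e-5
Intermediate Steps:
M = 8556 (M = -1426*(-6) = 8556)
1/(73022 + M) = 1/(73022 + 8556) = 1/81578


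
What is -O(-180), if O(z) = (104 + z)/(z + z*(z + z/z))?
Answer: 19/8010 ≈ 0.0023720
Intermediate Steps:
O(z) = (104 + z)/(z + z*(1 + z)) (O(z) = (104 + z)/(z + z*(z + 1)) = (104 + z)/(z + z*(1 + z)))
-O(-180) = -(104 - 180)/((-180)*(2 - 180)) = -(-1)*(-76)/(180*(-178)) = -(-1)*(-1)*(-76)/(180*178) = -1*(-19/8010) = 19/8010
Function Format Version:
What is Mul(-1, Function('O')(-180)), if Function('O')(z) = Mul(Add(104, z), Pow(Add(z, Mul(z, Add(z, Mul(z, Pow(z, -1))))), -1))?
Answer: Rational(19, 8010) ≈ 0.0023720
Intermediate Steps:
Function('O')(z) = Mul(Pow(Add(z, Mul(z, Add(1, z))), -1), Add(104, z)) (Function('O')(z) = Mul(Add(104, z), Pow(Add(z, Mul(z, Add(z, 1))), -1)) = Mul(Add(104, z), Pow(Add(z, Mul(z, Add(1, z))), -1)) = Mul(Pow(Add(z, Mul(z, Add(1, z))), -1), Add(104, z)))
Mul(-1, Function('O')(-180)) = Mul(-1, Mul(Pow(-180, -1), Pow(Add(2, -180), -1), Add(104, -180))) = Mul(-1, Mul(Rational(-1, 180), Pow(-178, -1), -76)) = Mul(-1, Mul(Rational(-1, 180), Rational(-1, 178), -76)) = Mul(-1, Rational(-19, 8010)) = Rational(19, 8010)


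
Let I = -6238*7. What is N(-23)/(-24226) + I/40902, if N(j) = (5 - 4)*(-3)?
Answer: -528864905/495445926 ≈ -1.0675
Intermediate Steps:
I = -43666
N(j) = -3 (N(j) = 1*(-3) = -3)
N(-23)/(-24226) + I/40902 = -3/(-24226) - 43666/40902 = -3*(-1/24226) - 43666*1/40902 = 3/24226 - 21833/20451 = -528864905/495445926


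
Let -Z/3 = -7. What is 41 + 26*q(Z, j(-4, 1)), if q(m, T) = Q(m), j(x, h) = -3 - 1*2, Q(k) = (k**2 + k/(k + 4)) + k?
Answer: 301871/25 ≈ 12075.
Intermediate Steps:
Z = 21 (Z = -3*(-7) = 21)
Q(k) = k + k**2 + k/(4 + k) (Q(k) = (k**2 + k/(4 + k)) + k = k + k**2 + k/(4 + k))
j(x, h) = -5 (j(x, h) = -3 - 2 = -5)
q(m, T) = m*(5 + m**2 + 5*m)/(4 + m)
41 + 26*q(Z, j(-4, 1)) = 41 + 26*(21*(5 + 21**2 + 5*21)/(4 + 21)) = 41 + 26*(21*(5 + 441 + 105)/25) = 41 + 26*(21*(1/25)*551) = 41 + 26*(11571/25) = 41 + 300846/25 = 301871/25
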